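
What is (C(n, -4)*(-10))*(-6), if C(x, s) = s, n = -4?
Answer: -240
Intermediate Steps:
(C(n, -4)*(-10))*(-6) = -4*(-10)*(-6) = 40*(-6) = -240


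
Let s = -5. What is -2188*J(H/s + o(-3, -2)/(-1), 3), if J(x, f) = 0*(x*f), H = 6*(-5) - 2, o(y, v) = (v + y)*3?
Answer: 0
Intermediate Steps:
o(y, v) = 3*v + 3*y
H = -32 (H = -30 - 2 = -32)
J(x, f) = 0 (J(x, f) = 0*(f*x) = 0)
-2188*J(H/s + o(-3, -2)/(-1), 3) = -2188*0 = 0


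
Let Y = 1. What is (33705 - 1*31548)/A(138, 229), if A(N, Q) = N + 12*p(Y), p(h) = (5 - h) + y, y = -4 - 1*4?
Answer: 719/30 ≈ 23.967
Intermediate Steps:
y = -8 (y = -4 - 4 = -8)
p(h) = -3 - h (p(h) = (5 - h) - 8 = -3 - h)
A(N, Q) = -48 + N (A(N, Q) = N + 12*(-3 - 1*1) = N + 12*(-3 - 1) = N + 12*(-4) = N - 48 = -48 + N)
(33705 - 1*31548)/A(138, 229) = (33705 - 1*31548)/(-48 + 138) = (33705 - 31548)/90 = 2157*(1/90) = 719/30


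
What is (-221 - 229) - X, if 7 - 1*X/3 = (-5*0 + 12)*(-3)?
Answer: -579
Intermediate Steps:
X = 129 (X = 21 - 3*(-5*0 + 12)*(-3) = 21 - 3*(0 + 12)*(-3) = 21 - 36*(-3) = 21 - 3*(-36) = 21 + 108 = 129)
(-221 - 229) - X = (-221 - 229) - 1*129 = -450 - 129 = -579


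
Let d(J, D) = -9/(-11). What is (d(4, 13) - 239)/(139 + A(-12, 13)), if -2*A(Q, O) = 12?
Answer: -2620/1463 ≈ -1.7908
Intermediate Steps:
A(Q, O) = -6 (A(Q, O) = -½*12 = -6)
d(J, D) = 9/11 (d(J, D) = -9*(-1/11) = 9/11)
(d(4, 13) - 239)/(139 + A(-12, 13)) = (9/11 - 239)/(139 - 6) = -2620/11/133 = -2620/11*1/133 = -2620/1463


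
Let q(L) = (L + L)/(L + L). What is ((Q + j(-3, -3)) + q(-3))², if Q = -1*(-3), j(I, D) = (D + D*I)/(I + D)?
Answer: 9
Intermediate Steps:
q(L) = 1 (q(L) = (2*L)/((2*L)) = (2*L)*(1/(2*L)) = 1)
j(I, D) = (D + D*I)/(D + I)
Q = 3
((Q + j(-3, -3)) + q(-3))² = ((3 - 3*(1 - 3)/(-3 - 3)) + 1)² = ((3 - 3*(-2)/(-6)) + 1)² = ((3 - 3*(-⅙)*(-2)) + 1)² = ((3 - 1) + 1)² = (2 + 1)² = 3² = 9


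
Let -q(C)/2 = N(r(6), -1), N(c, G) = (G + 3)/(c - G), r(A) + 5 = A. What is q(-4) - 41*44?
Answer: -1806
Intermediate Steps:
r(A) = -5 + A
N(c, G) = (3 + G)/(c - G)
q(C) = -2 (q(C) = -2*(3 - 1)/((-5 + 6) - 1*(-1)) = -2*2/(1 + 1) = -2*2/2 = -2)
q(-4) - 41*44 = -2 - 41*44 = -2 - 1804 = -1806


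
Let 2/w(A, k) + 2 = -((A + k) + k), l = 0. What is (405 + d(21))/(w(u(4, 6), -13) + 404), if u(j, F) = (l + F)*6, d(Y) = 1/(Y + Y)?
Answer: 17011/16961 ≈ 1.0029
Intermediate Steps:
d(Y) = 1/(2*Y)
u(j, F) = 6*F (u(j, F) = (0 + F)*6 = F*6 = 6*F)
w(A, k) = 2/(-2 - A - 2*k) (w(A, k) = 2/(-2 - ((A + k) + k)) = 2/(-2 - (A + 2*k)) = 2/(-2 + (-A - 2*k)) = 2/(-2 - A - 2*k))
(405 + d(21))/(w(u(4, 6), -13) + 404) = (405 + (1/2)/21)/(-2/(2 + 6*6 + 2*(-13)) + 404) = (405 + (1/2)*(1/21))/(-2/(2 + 36 - 26) + 404) = (405 + 1/42)/(-2/12 + 404) = 17011/(42*(-2*1/12 + 404)) = 17011/(42*(-1/6 + 404)) = 17011/(42*(2423/6)) = (17011/42)*(6/2423) = 17011/16961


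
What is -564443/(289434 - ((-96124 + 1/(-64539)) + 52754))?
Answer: -36428586777/21478837357 ≈ -1.6960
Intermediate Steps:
-564443/(289434 - ((-96124 + 1/(-64539)) + 52754)) = -564443/(289434 - ((-96124 - 1/64539) + 52754)) = -564443/(289434 - (-6203746837/64539 + 52754)) = -564443/(289434 - 1*(-2799056431/64539)) = -564443/(289434 + 2799056431/64539) = -564443/21478837357/64539 = -564443*64539/21478837357 = -36428586777/21478837357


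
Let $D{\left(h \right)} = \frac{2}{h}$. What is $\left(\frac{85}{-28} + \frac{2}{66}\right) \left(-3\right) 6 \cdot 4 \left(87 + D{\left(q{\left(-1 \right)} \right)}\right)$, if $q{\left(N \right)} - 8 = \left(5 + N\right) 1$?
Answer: $\frac{1452371}{77} \approx 18862.0$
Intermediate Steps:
$q{\left(N \right)} = 13 + N$ ($q{\left(N \right)} = 8 + \left(5 + N\right) 1 = 8 + \left(5 + N\right) = 13 + N$)
$\left(\frac{85}{-28} + \frac{2}{66}\right) \left(-3\right) 6 \cdot 4 \left(87 + D{\left(q{\left(-1 \right)} \right)}\right) = \left(\frac{85}{-28} + \frac{2}{66}\right) \left(-3\right) 6 \cdot 4 \left(87 + \frac{2}{13 - 1}\right) = \left(85 \left(- \frac{1}{28}\right) + 2 \cdot \frac{1}{66}\right) \left(\left(-18\right) 4\right) \left(87 + \frac{2}{12}\right) = \left(- \frac{85}{28} + \frac{1}{33}\right) \left(-72\right) \left(87 + 2 \cdot \frac{1}{12}\right) = \left(- \frac{2777}{924}\right) \left(-72\right) \left(87 + \frac{1}{6}\right) = \frac{16662}{77} \cdot \frac{523}{6} = \frac{1452371}{77}$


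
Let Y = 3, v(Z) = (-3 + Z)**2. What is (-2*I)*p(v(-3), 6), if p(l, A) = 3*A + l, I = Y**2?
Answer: -972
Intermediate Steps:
I = 9 (I = 3**2 = 9)
p(l, A) = l + 3*A
(-2*I)*p(v(-3), 6) = (-2*9)*((-3 - 3)**2 + 3*6) = -18*((-6)**2 + 18) = -18*(36 + 18) = -18*54 = -972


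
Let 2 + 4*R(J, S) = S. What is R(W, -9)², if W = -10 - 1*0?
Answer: 121/16 ≈ 7.5625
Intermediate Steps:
W = -10 (W = -10 + 0 = -10)
R(J, S) = -½ + S/4
R(W, -9)² = (-½ + (¼)*(-9))² = (-½ - 9/4)² = (-11/4)² = 121/16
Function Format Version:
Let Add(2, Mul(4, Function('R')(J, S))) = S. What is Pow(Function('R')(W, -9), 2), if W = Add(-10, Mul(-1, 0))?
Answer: Rational(121, 16) ≈ 7.5625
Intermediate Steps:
W = -10 (W = Add(-10, 0) = -10)
Function('R')(J, S) = Add(Rational(-1, 2), Mul(Rational(1, 4), S))
Pow(Function('R')(W, -9), 2) = Pow(Add(Rational(-1, 2), Mul(Rational(1, 4), -9)), 2) = Pow(Add(Rational(-1, 2), Rational(-9, 4)), 2) = Pow(Rational(-11, 4), 2) = Rational(121, 16)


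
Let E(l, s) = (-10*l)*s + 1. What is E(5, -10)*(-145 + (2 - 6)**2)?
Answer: -64629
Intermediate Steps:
E(l, s) = 1 - 10*l*s (E(l, s) = -10*l*s + 1 = 1 - 10*l*s)
E(5, -10)*(-145 + (2 - 6)**2) = (1 - 10*5*(-10))*(-145 + (2 - 6)**2) = (1 + 500)*(-145 + (-4)**2) = 501*(-145 + 16) = 501*(-129) = -64629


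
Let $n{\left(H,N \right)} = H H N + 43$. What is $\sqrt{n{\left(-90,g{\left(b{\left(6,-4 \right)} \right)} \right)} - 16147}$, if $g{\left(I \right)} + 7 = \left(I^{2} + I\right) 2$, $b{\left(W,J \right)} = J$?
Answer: $2 \sqrt{30399} \approx 348.71$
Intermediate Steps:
$g{\left(I \right)} = -7 + 2 I + 2 I^{2}$ ($g{\left(I \right)} = -7 + \left(I^{2} + I\right) 2 = -7 + \left(I + I^{2}\right) 2 = -7 + \left(2 I + 2 I^{2}\right) = -7 + 2 I + 2 I^{2}$)
$n{\left(H,N \right)} = 43 + N H^{2}$ ($n{\left(H,N \right)} = H^{2} N + 43 = N H^{2} + 43 = 43 + N H^{2}$)
$\sqrt{n{\left(-90,g{\left(b{\left(6,-4 \right)} \right)} \right)} - 16147} = \sqrt{\left(43 + \left(-7 + 2 \left(-4\right) + 2 \left(-4\right)^{2}\right) \left(-90\right)^{2}\right) - 16147} = \sqrt{\left(43 + \left(-7 - 8 + 2 \cdot 16\right) 8100\right) - 16147} = \sqrt{\left(43 + \left(-7 - 8 + 32\right) 8100\right) - 16147} = \sqrt{\left(43 + 17 \cdot 8100\right) - 16147} = \sqrt{\left(43 + 137700\right) - 16147} = \sqrt{137743 - 16147} = \sqrt{121596} = 2 \sqrt{30399}$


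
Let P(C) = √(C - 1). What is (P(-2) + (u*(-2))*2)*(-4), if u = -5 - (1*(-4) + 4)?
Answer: -80 - 4*I*√3 ≈ -80.0 - 6.9282*I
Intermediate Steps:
u = -5 (u = -5 - (-4 + 4) = -5 - 1*0 = -5 + 0 = -5)
P(C) = √(-1 + C)
(P(-2) + (u*(-2))*2)*(-4) = (√(-1 - 2) - 5*(-2)*2)*(-4) = (√(-3) + 10*2)*(-4) = (I*√3 + 20)*(-4) = (20 + I*√3)*(-4) = -80 - 4*I*√3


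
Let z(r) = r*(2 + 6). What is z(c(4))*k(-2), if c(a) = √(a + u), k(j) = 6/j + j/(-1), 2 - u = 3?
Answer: -8*√3 ≈ -13.856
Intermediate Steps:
u = -1 (u = 2 - 1*3 = 2 - 3 = -1)
k(j) = -j + 6/j (k(j) = 6/j + j*(-1) = 6/j - j = -j + 6/j)
c(a) = √(-1 + a) (c(a) = √(a - 1) = √(-1 + a))
z(r) = 8*r (z(r) = r*8 = 8*r)
z(c(4))*k(-2) = (8*√(-1 + 4))*(-1*(-2) + 6/(-2)) = (8*√3)*(2 + 6*(-½)) = (8*√3)*(2 - 3) = (8*√3)*(-1) = -8*√3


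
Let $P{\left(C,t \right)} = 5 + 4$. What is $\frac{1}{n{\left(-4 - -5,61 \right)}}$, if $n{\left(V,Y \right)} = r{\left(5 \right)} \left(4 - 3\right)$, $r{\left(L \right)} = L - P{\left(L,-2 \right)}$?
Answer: $- \frac{1}{4} \approx -0.25$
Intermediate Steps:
$P{\left(C,t \right)} = 9$
$r{\left(L \right)} = -9 + L$ ($r{\left(L \right)} = L - 9 = -9 + L$)
$n{\left(V,Y \right)} = -4$ ($n{\left(V,Y \right)} = \left(-9 + 5\right) \left(4 - 3\right) = \left(-4\right) 1 = -4$)
$\frac{1}{n{\left(-4 - -5,61 \right)}} = \frac{1}{-4} = - \frac{1}{4}$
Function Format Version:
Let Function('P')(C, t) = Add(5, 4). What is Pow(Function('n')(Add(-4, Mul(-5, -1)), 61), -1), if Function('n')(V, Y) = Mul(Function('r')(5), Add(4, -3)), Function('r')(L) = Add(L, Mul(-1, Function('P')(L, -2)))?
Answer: Rational(-1, 4) ≈ -0.25000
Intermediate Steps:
Function('P')(C, t) = 9
Function('r')(L) = Add(-9, L) (Function('r')(L) = Add(L, Mul(-1, 9)) = Add(L, -9) = Add(-9, L))
Function('n')(V, Y) = -4 (Function('n')(V, Y) = Mul(Add(-9, 5), Add(4, -3)) = Mul(-4, 1) = -4)
Pow(Function('n')(Add(-4, Mul(-5, -1)), 61), -1) = Pow(-4, -1) = Rational(-1, 4)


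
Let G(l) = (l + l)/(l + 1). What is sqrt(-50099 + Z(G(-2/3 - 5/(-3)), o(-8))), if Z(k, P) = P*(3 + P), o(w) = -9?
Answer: I*sqrt(50045) ≈ 223.71*I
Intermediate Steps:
G(l) = 2*l/(1 + l) (G(l) = (2*l)/(1 + l) = 2*l/(1 + l))
sqrt(-50099 + Z(G(-2/3 - 5/(-3)), o(-8))) = sqrt(-50099 - 9*(3 - 9)) = sqrt(-50099 - 9*(-6)) = sqrt(-50099 + 54) = sqrt(-50045) = I*sqrt(50045)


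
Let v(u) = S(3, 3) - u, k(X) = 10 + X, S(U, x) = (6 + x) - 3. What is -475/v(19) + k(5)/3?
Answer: 540/13 ≈ 41.538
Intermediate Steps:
S(U, x) = 3 + x
v(u) = 6 - u (v(u) = (3 + 3) - u = 6 - u)
-475/v(19) + k(5)/3 = -475/(6 - 1*19) + (10 + 5)/3 = -475/(6 - 19) + 15*(⅓) = -475/(-13) + 5 = -475*(-1/13) + 5 = 475/13 + 5 = 540/13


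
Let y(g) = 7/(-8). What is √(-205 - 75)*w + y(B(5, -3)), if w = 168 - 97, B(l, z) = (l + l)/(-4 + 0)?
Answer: -7/8 + 142*I*√70 ≈ -0.875 + 1188.1*I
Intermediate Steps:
B(l, z) = -l/2 (B(l, z) = (2*l)/(-4) = (2*l)*(-¼) = -l/2)
w = 71
y(g) = -7/8 (y(g) = 7*(-⅛) = -7/8)
√(-205 - 75)*w + y(B(5, -3)) = √(-205 - 75)*71 - 7/8 = √(-280)*71 - 7/8 = (2*I*√70)*71 - 7/8 = 142*I*√70 - 7/8 = -7/8 + 142*I*√70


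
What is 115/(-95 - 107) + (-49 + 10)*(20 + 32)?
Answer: -409771/202 ≈ -2028.6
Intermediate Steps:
115/(-95 - 107) + (-49 + 10)*(20 + 32) = 115/(-202) - 39*52 = 115*(-1/202) - 2028 = -115/202 - 2028 = -409771/202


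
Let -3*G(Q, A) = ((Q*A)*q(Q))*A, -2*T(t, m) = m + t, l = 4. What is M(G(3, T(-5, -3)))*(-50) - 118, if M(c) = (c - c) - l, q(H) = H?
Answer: 82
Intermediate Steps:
T(t, m) = -m/2 - t/2 (T(t, m) = -(m + t)/2 = -m/2 - t/2)
G(Q, A) = -A**2*Q**2/3 (G(Q, A) = -(Q*A)*Q*A/3 = -(A*Q)*Q*A/3 = -A*Q**2*A/3 = -A**2*Q**2/3)
M(c) = -4 (M(c) = (c - c) - 1*4 = 0 - 4 = -4)
M(G(3, T(-5, -3)))*(-50) - 118 = -4*(-50) - 118 = 200 - 118 = 82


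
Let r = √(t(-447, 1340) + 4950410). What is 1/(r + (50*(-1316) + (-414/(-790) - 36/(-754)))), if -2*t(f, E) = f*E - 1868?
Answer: -1459146881441665/95894589664578410551 - 66527031675*√583426/95894589664578410551 ≈ -1.5746e-5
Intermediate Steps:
t(f, E) = 934 - E*f/2 (t(f, E) = -(f*E - 1868)/2 = -(E*f - 1868)/2 = -(-1868 + E*f)/2 = 934 - E*f/2)
r = 3*√583426 (r = √((934 - ½*1340*(-447)) + 4950410) = √((934 + 299490) + 4950410) = √(300424 + 4950410) = √5250834 = 3*√583426 ≈ 2291.5)
1/(r + (50*(-1316) + (-414/(-790) - 36/(-754)))) = 1/(3*√583426 + (50*(-1316) + (-414/(-790) - 36/(-754)))) = 1/(3*√583426 + (-65800 + (-414*(-1/790) - 36*(-1/754)))) = 1/(3*√583426 + (-65800 + (207/395 + 18/377))) = 1/(3*√583426 + (-65800 + 85149/148915)) = 1/(3*√583426 - 9798521851/148915) = 1/(-9798521851/148915 + 3*√583426)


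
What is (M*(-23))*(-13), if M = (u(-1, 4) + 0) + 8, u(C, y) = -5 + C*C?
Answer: 1196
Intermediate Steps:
u(C, y) = -5 + C²
M = 4 (M = ((-5 + (-1)²) + 0) + 8 = ((-5 + 1) + 0) + 8 = (-4 + 0) + 8 = -4 + 8 = 4)
(M*(-23))*(-13) = (4*(-23))*(-13) = -92*(-13) = 1196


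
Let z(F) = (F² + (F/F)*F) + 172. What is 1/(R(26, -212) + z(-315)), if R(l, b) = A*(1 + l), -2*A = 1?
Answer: 2/198137 ≈ 1.0094e-5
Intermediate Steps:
A = -½ (A = -½*1 = -½ ≈ -0.50000)
z(F) = 172 + F + F² (z(F) = (F² + 1*F) + 172 = (F² + F) + 172 = (F + F²) + 172 = 172 + F + F²)
R(l, b) = -½ - l/2 (R(l, b) = -(1 + l)/2 = -½ - l/2)
1/(R(26, -212) + z(-315)) = 1/((-½ - ½*26) + (172 - 315 + (-315)²)) = 1/((-½ - 13) + (172 - 315 + 99225)) = 1/(-27/2 + 99082) = 1/(198137/2) = 2/198137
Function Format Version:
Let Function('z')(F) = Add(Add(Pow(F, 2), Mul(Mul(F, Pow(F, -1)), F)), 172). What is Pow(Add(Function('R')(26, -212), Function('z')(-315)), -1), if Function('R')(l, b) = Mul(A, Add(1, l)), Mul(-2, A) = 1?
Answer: Rational(2, 198137) ≈ 1.0094e-5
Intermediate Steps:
A = Rational(-1, 2) (A = Mul(Rational(-1, 2), 1) = Rational(-1, 2) ≈ -0.50000)
Function('z')(F) = Add(172, F, Pow(F, 2)) (Function('z')(F) = Add(Add(Pow(F, 2), Mul(1, F)), 172) = Add(Add(Pow(F, 2), F), 172) = Add(Add(F, Pow(F, 2)), 172) = Add(172, F, Pow(F, 2)))
Function('R')(l, b) = Add(Rational(-1, 2), Mul(Rational(-1, 2), l)) (Function('R')(l, b) = Mul(Rational(-1, 2), Add(1, l)) = Add(Rational(-1, 2), Mul(Rational(-1, 2), l)))
Pow(Add(Function('R')(26, -212), Function('z')(-315)), -1) = Pow(Add(Add(Rational(-1, 2), Mul(Rational(-1, 2), 26)), Add(172, -315, Pow(-315, 2))), -1) = Pow(Add(Add(Rational(-1, 2), -13), Add(172, -315, 99225)), -1) = Pow(Add(Rational(-27, 2), 99082), -1) = Pow(Rational(198137, 2), -1) = Rational(2, 198137)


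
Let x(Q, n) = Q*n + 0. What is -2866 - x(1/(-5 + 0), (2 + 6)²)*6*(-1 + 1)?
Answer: -2866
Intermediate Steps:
x(Q, n) = Q*n
-2866 - x(1/(-5 + 0), (2 + 6)²)*6*(-1 + 1) = -2866 - (2 + 6)²/(-5 + 0)*6*(-1 + 1) = -2866 - 8²/(-5)*6*0 = -2866 - (-⅕*64)*0 = -2866 - (-64)*0/5 = -2866 - 1*0 = -2866 + 0 = -2866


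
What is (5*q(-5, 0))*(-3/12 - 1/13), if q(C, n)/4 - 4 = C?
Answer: 85/13 ≈ 6.5385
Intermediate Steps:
q(C, n) = 16 + 4*C
(5*q(-5, 0))*(-3/12 - 1/13) = (5*(16 + 4*(-5)))*(-3/12 - 1/13) = (5*(16 - 20))*(-3*1/12 - 1*1/13) = (5*(-4))*(-¼ - 1/13) = -20*(-17/52) = 85/13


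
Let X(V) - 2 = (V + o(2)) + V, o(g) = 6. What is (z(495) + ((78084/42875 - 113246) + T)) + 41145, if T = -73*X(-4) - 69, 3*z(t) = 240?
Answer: -3090780666/42875 ≈ -72088.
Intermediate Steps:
z(t) = 80 (z(t) = (1/3)*240 = 80)
X(V) = 8 + 2*V (X(V) = 2 + ((V + 6) + V) = 2 + ((6 + V) + V) = 2 + (6 + 2*V) = 8 + 2*V)
T = -69 (T = -73*(8 + 2*(-4)) - 69 = -73*(8 - 8) - 69 = -73*0 - 69 = 0 - 69 = -69)
(z(495) + ((78084/42875 - 113246) + T)) + 41145 = (80 + ((78084/42875 - 113246) - 69)) + 41145 = (80 + (-4855344166/42875 - 69)) + 41145 = (80 - 4858302541/42875) + 41145 = -4854872541/42875 + 41145 = -3090780666/42875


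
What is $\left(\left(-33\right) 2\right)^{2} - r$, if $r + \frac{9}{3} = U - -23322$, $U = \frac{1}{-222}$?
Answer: $- \frac{4209785}{222} \approx -18963.0$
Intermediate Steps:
$U = - \frac{1}{222} \approx -0.0045045$
$r = \frac{5176817}{222}$ ($r = -3 - - \frac{5177483}{222} = -3 + \left(- \frac{1}{222} + 23322\right) = -3 + \frac{5177483}{222} = \frac{5176817}{222} \approx 23319.0$)
$\left(\left(-33\right) 2\right)^{2} - r = \left(\left(-33\right) 2\right)^{2} - \frac{5176817}{222} = \left(-66\right)^{2} - \frac{5176817}{222} = 4356 - \frac{5176817}{222} = - \frac{4209785}{222}$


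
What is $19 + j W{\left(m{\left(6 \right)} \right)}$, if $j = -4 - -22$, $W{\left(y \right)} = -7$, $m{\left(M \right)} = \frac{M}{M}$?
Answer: $-107$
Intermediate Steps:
$m{\left(M \right)} = 1$
$j = 18$ ($j = -4 + 22 = 18$)
$19 + j W{\left(m{\left(6 \right)} \right)} = 19 + 18 \left(-7\right) = 19 - 126 = -107$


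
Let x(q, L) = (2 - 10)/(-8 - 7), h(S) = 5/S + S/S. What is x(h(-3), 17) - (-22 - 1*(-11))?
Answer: 173/15 ≈ 11.533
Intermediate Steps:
h(S) = 1 + 5/S (h(S) = 5/S + 1 = 1 + 5/S)
x(q, L) = 8/15 (x(q, L) = -8/(-15) = -8*(-1/15) = 8/15)
x(h(-3), 17) - (-22 - 1*(-11)) = 8/15 - (-22 - 1*(-11)) = 8/15 - (-22 + 11) = 8/15 - 1*(-11) = 8/15 + 11 = 173/15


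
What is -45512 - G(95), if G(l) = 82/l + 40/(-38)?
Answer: -4323622/95 ≈ -45512.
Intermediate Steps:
G(l) = -20/19 + 82/l (G(l) = 82/l + 40*(-1/38) = 82/l - 20/19 = -20/19 + 82/l)
-45512 - G(95) = -45512 - (-20/19 + 82/95) = -45512 - 1*(-18/95) = -45512 + 18/95 = -4323622/95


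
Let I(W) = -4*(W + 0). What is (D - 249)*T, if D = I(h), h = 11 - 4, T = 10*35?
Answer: -96950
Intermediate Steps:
T = 350
h = 7
I(W) = -4*W
D = -28 (D = -4*7 = -28)
(D - 249)*T = (-28 - 249)*350 = -277*350 = -96950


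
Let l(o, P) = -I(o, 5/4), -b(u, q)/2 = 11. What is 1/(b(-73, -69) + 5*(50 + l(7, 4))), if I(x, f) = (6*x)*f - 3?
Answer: -2/39 ≈ -0.051282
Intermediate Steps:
b(u, q) = -22 (b(u, q) = -2*11 = -22)
I(x, f) = -3 + 6*f*x (I(x, f) = 6*f*x - 3 = -3 + 6*f*x)
l(o, P) = 3 - 15*o/2 (l(o, P) = -(-3 + 6*(5/4)*o) = -(-3 + 15*o/2) = 3 - 15*o/2)
1/(b(-73, -69) + 5*(50 + l(7, 4))) = 1/(-22 + 5*(50 + (3 - 15/2*7))) = 1/(-22 + 5*(50 + (3 - 105/2))) = 1/(-22 + 5*(50 - 99/2)) = 1/(-22 + 5*(½)) = 1/(-22 + 5/2) = 1/(-39/2) = -2/39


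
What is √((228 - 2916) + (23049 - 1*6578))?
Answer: √13783 ≈ 117.40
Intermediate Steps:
√((228 - 2916) + (23049 - 1*6578)) = √(-2688 + (23049 - 6578)) = √(-2688 + 16471) = √13783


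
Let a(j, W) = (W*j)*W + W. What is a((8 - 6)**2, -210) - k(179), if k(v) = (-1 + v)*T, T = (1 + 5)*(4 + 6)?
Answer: 165510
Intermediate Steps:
a(j, W) = W + j*W**2 (a(j, W) = j*W**2 + W = W + j*W**2)
T = 60 (T = 6*10 = 60)
k(v) = -60 + 60*v (k(v) = (-1 + v)*60 = -60 + 60*v)
a((8 - 6)**2, -210) - k(179) = -210*(1 - 210*(8 - 6)**2) - (-60 + 60*179) = -210*(1 - 210*2**2) - (-60 + 10740) = -210*(1 - 210*4) - 1*10680 = -210*(1 - 840) - 10680 = -210*(-839) - 10680 = 176190 - 10680 = 165510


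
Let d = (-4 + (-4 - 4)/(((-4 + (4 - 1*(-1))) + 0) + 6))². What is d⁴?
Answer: 2821109907456/5764801 ≈ 4.8937e+5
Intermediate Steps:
d = 1296/49 (d = (-4 - 8/(((-4 + (4 + 1)) + 0) + 6))² = (-4 - 8/(((-4 + 5) + 0) + 6))² = (-4 - 8/((1 + 0) + 6))² = (-4 - 8/(1 + 6))² = (-4 - 8/7)² = (-36/7)² = 1296/49 ≈ 26.449)
d⁴ = (1296/49)⁴ = 2821109907456/5764801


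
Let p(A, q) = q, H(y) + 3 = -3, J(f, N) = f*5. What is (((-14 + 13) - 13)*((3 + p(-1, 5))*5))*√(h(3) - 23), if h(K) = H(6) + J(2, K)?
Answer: -560*I*√19 ≈ -2441.0*I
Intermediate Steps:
J(f, N) = 5*f
H(y) = -6 (H(y) = -3 - 3 = -6)
h(K) = 4 (h(K) = -6 + 5*2 = -6 + 10 = 4)
(((-14 + 13) - 13)*((3 + p(-1, 5))*5))*√(h(3) - 23) = (((-14 + 13) - 13)*((3 + 5)*5))*√(4 - 23) = ((-1 - 13)*(8*5))*√(-19) = (-14*40)*(I*√19) = -560*I*√19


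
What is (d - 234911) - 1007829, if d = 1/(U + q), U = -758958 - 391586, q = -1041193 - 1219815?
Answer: -4239672132481/3411552 ≈ -1.2427e+6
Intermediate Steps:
q = -2261008
U = -1150544
d = -1/3411552 (d = 1/(-1150544 - 2261008) = 1/(-3411552) = -1/3411552 ≈ -2.9312e-7)
(d - 234911) - 1007829 = (-1/3411552 - 234911) - 1007829 = -801411091873/3411552 - 1007829 = -4239672132481/3411552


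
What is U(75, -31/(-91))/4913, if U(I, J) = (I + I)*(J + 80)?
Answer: 1096650/447083 ≈ 2.4529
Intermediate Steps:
U(I, J) = 2*I*(80 + J) (U(I, J) = (2*I)*(80 + J) = 2*I*(80 + J))
U(75, -31/(-91))/4913 = (2*75*(80 - 31/(-91)))/4913 = (2*75*(80 - 31*(-1/91)))*(1/4913) = (2*75*(80 + 31/91))*(1/4913) = (2*75*(7311/91))*(1/4913) = (1096650/91)*(1/4913) = 1096650/447083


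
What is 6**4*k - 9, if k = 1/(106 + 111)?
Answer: -657/217 ≈ -3.0276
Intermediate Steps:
k = 1/217 ≈ 0.0046083
6**4*k - 9 = 6**4*(1/217) - 9 = 1296*(1/217) - 9 = 1296/217 - 9 = -657/217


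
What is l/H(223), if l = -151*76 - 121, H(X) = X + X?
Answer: -11597/446 ≈ -26.002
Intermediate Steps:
H(X) = 2*X
l = -11597 (l = -11476 - 121 = -11597)
l/H(223) = -11597/(2*223) = -11597/446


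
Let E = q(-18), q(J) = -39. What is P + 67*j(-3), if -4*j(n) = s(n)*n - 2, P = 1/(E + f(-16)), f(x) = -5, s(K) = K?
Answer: -1290/11 ≈ -117.27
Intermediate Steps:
E = -39
P = -1/44 (P = 1/(-39 - 5) = 1/(-44) = -1/44 ≈ -0.022727)
j(n) = 1/2 - n**2/4 (j(n) = -(n*n - 2)/4 = -(n**2 - 2)/4 = -(-2 + n**2)/4 = 1/2 - n**2/4)
P + 67*j(-3) = -1/44 + 67*(1/2 - 1/4*(-3)**2) = -1/44 + 67*(1/2 - 1/4*9) = -1/44 + 67*(1/2 - 9/4) = -1/44 + 67*(-7/4) = -1/44 - 469/4 = -1290/11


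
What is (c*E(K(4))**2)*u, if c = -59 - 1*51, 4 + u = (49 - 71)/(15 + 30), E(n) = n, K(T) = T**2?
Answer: 1137664/9 ≈ 1.2641e+5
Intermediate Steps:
u = -202/45 (u = -4 + (49 - 71)/(15 + 30) = -4 - 22/45 = -202/45 ≈ -4.4889)
c = -110 (c = -59 - 51 = -110)
(c*E(K(4))**2)*u = -110*(4**2)**2*(-202/45) = -110*16**2*(-202/45) = -110*256*(-202/45) = -28160*(-202/45) = 1137664/9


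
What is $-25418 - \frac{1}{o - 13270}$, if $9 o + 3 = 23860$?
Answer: $- \frac{2429274505}{95573} \approx -25418.0$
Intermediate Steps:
$o = \frac{23857}{9}$ ($o = - \frac{1}{3} + \frac{1}{9} \cdot 23860 = - \frac{1}{3} + \frac{23860}{9} = \frac{23857}{9} \approx 2650.8$)
$-25418 - \frac{1}{o - 13270} = -25418 - \frac{1}{\frac{23857}{9} - 13270} = -25418 - \frac{1}{- \frac{95573}{9}} = -25418 - - \frac{9}{95573} = -25418 + \frac{9}{95573} = - \frac{2429274505}{95573}$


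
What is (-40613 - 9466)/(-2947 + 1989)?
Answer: 50079/958 ≈ 52.275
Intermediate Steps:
(-40613 - 9466)/(-2947 + 1989) = -50079/(-958) = -50079*(-1/958) = 50079/958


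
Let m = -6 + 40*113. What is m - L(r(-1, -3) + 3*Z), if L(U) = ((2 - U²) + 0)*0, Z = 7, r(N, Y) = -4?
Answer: 4514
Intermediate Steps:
L(U) = 0 (L(U) = (2 - U²)*0 = 0)
m = 4514 (m = -6 + 4520 = 4514)
m - L(r(-1, -3) + 3*Z) = 4514 - 1*0 = 4514 + 0 = 4514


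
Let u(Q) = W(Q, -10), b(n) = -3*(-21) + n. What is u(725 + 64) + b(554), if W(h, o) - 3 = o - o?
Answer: 620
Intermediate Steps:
b(n) = 63 + n
W(h, o) = 3 (W(h, o) = 3 + (o - o) = 3 + 0 = 3)
u(Q) = 3
u(725 + 64) + b(554) = 3 + (63 + 554) = 3 + 617 = 620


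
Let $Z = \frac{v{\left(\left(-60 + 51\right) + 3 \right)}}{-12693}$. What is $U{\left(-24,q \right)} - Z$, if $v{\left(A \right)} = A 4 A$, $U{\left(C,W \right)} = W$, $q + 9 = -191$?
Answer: $- \frac{846152}{4231} \approx -199.99$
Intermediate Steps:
$q = -200$ ($q = -9 - 191 = -200$)
$v{\left(A \right)} = 4 A^{2}$ ($v{\left(A \right)} = 4 A A = 4 A^{2}$)
$Z = - \frac{48}{4231}$ ($Z = \frac{4 \left(\left(-60 + 51\right) + 3\right)^{2}}{-12693} = 4 \left(-9 + 3\right)^{2} \left(- \frac{1}{12693}\right) = 4 \left(-6\right)^{2} \left(- \frac{1}{12693}\right) = 4 \cdot 36 \left(- \frac{1}{12693}\right) = 144 \left(- \frac{1}{12693}\right) = - \frac{48}{4231} \approx -0.011345$)
$U{\left(-24,q \right)} - Z = -200 - - \frac{48}{4231} = -200 + \frac{48}{4231} = - \frac{846152}{4231}$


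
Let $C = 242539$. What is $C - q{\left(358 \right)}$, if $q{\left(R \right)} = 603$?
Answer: $241936$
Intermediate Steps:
$C - q{\left(358 \right)} = 242539 - 603 = 241936$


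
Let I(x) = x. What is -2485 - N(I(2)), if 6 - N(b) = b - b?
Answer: -2491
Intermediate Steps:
N(b) = 6 (N(b) = 6 - (b - b) = 6 - 1*0 = 6 + 0 = 6)
-2485 - N(I(2)) = -2485 - 1*6 = -2485 - 6 = -2491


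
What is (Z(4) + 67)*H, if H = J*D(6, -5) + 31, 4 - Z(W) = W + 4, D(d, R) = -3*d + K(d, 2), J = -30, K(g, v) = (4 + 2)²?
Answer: -32067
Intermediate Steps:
K(g, v) = 36 (K(g, v) = 6² = 36)
D(d, R) = 36 - 3*d (D(d, R) = -3*d + 36 = 36 - 3*d)
Z(W) = -W (Z(W) = 4 - (W + 4) = 4 - (4 + W) = 4 + (-4 - W) = -W)
H = -509 (H = -30*(36 - 3*6) + 31 = -30*(36 - 18) + 31 = -30*18 + 31 = -540 + 31 = -509)
(Z(4) + 67)*H = (-1*4 + 67)*(-509) = (-4 + 67)*(-509) = 63*(-509) = -32067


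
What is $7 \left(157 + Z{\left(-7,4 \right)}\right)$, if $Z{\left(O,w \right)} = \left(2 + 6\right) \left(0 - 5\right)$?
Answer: $819$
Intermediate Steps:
$Z{\left(O,w \right)} = -40$ ($Z{\left(O,w \right)} = 8 \left(-5\right) = -40$)
$7 \left(157 + Z{\left(-7,4 \right)}\right) = 7 \left(157 - 40\right) = 7 \cdot 117 = 819$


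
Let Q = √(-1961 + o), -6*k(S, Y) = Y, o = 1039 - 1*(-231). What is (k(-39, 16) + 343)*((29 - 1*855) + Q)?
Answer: -843346/3 + 1021*I*√691/3 ≈ -2.8112e+5 + 8946.3*I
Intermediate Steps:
o = 1270 (o = 1039 + 231 = 1270)
k(S, Y) = -Y/6
Q = I*√691 (Q = √(-1961 + 1270) = √(-691) = I*√691 ≈ 26.287*I)
(k(-39, 16) + 343)*((29 - 1*855) + Q) = (-⅙*16 + 343)*((29 - 1*855) + I*√691) = (-8/3 + 343)*((29 - 855) + I*√691) = 1021*(-826 + I*√691)/3 = -843346/3 + 1021*I*√691/3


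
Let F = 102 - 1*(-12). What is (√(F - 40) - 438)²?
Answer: (438 - √74)² ≈ 1.8438e+5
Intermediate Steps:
F = 114 (F = 102 + 12 = 114)
(√(F - 40) - 438)² = (√(114 - 40) - 438)² = (√74 - 438)² = (-438 + √74)²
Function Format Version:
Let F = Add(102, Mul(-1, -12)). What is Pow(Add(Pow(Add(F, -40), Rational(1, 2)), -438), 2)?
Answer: Pow(Add(438, Mul(-1, Pow(74, Rational(1, 2)))), 2) ≈ 1.8438e+5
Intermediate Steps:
F = 114 (F = Add(102, 12) = 114)
Pow(Add(Pow(Add(F, -40), Rational(1, 2)), -438), 2) = Pow(Add(Pow(Add(114, -40), Rational(1, 2)), -438), 2) = Pow(Add(Pow(74, Rational(1, 2)), -438), 2) = Pow(Add(-438, Pow(74, Rational(1, 2))), 2)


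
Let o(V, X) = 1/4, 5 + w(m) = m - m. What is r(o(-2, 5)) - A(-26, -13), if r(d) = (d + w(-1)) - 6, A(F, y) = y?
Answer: 9/4 ≈ 2.2500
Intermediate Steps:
w(m) = -5 (w(m) = -5 + (m - m) = -5 + 0 = -5)
o(V, X) = ¼
r(d) = -11 + d (r(d) = (d - 5) - 6 = (-5 + d) - 6 = -11 + d)
r(o(-2, 5)) - A(-26, -13) = (-11 + ¼) - 1*(-13) = -43/4 + 13 = 9/4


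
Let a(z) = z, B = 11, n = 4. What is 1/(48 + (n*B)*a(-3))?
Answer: -1/84 ≈ -0.011905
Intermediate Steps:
1/(48 + (n*B)*a(-3)) = 1/(48 + (4*11)*(-3)) = 1/(48 + 44*(-3)) = 1/(48 - 132) = 1/(-84) = -1/84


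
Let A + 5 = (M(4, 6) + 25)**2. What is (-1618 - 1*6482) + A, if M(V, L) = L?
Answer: -7144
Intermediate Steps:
A = 956 (A = -5 + (6 + 25)**2 = -5 + 31**2 = -5 + 961 = 956)
(-1618 - 1*6482) + A = (-1618 - 1*6482) + 956 = (-1618 - 6482) + 956 = -8100 + 956 = -7144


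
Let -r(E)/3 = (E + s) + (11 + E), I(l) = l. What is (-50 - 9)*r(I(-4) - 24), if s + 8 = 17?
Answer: -6372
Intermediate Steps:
s = 9 (s = -8 + 17 = 9)
r(E) = -60 - 6*E (r(E) = -3*((E + 9) + (11 + E)) = -3*((9 + E) + (11 + E)) = -3*(20 + 2*E) = -60 - 6*E)
(-50 - 9)*r(I(-4) - 24) = (-50 - 9)*(-60 - 6*(-4 - 24)) = -59*(-60 - 6*(-28)) = -59*(-60 + 168) = -59*108 = -6372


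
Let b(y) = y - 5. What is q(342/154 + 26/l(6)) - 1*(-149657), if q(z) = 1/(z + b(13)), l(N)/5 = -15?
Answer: 8533896886/57023 ≈ 1.4966e+5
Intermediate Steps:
b(y) = -5 + y
l(N) = -75 (l(N) = 5*(-15) = -75)
q(z) = 1/(8 + z) (q(z) = 1/(z + (-5 + 13)) = 1/(z + 8) = 1/(8 + z))
q(342/154 + 26/l(6)) - 1*(-149657) = 1/(8 + (342/154 + 26/(-75))) - 1*(-149657) = 1/(8 + (342*(1/154) + 26*(-1/75))) + 149657 = 1/(8 + (171/77 - 26/75)) + 149657 = 1/(8 + 10823/5775) + 149657 = 1/(57023/5775) + 149657 = 5775/57023 + 149657 = 8533896886/57023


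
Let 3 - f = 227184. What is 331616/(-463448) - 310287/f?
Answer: 2852709795/4386940837 ≈ 0.65027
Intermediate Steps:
f = -227181 (f = 3 - 1*227184 = 3 - 227184 = -227181)
331616/(-463448) - 310287/f = 331616/(-463448) - 310287/(-227181) = 331616*(-1/463448) - 310287*(-1/227181) = -41452/57931 + 103429/75727 = 2852709795/4386940837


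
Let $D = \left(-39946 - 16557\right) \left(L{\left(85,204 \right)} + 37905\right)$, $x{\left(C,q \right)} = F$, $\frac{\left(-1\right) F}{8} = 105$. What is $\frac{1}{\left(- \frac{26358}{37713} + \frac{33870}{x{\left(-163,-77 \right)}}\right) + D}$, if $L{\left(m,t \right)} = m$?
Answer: $- \frac{351988}{755559493291027} \approx -4.6586 \cdot 10^{-10}$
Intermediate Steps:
$F = -840$ ($F = \left(-8\right) 105 = -840$)
$x{\left(C,q \right)} = -840$
$D = -2146548970$ ($D = \left(-39946 - 16557\right) \left(85 + 37905\right) = \left(-56503\right) 37990 = -2146548970$)
$\frac{1}{\left(- \frac{26358}{37713} + \frac{33870}{x{\left(-163,-77 \right)}}\right) + D} = \frac{1}{\left(- \frac{26358}{37713} + \frac{33870}{-840}\right) - 2146548970} = \frac{1}{\left(\left(-26358\right) \frac{1}{37713} + 33870 \left(- \frac{1}{840}\right)\right) - 2146548970} = \frac{1}{\left(- \frac{8786}{12571} - \frac{1129}{28}\right) - 2146548970} = \frac{1}{- \frac{14438667}{351988} - 2146548970} = \frac{1}{- \frac{755559493291027}{351988}} = - \frac{351988}{755559493291027}$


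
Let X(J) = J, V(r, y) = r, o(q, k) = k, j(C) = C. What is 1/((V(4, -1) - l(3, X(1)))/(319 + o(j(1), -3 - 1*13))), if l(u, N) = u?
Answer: 303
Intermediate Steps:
1/((V(4, -1) - l(3, X(1)))/(319 + o(j(1), -3 - 1*13))) = 1/((4 - 1*3)/(319 + (-3 - 1*13))) = 1/((4 - 3)/(319 + (-3 - 13))) = 1/(1/(319 - 16)) = 1/(1/303) = 303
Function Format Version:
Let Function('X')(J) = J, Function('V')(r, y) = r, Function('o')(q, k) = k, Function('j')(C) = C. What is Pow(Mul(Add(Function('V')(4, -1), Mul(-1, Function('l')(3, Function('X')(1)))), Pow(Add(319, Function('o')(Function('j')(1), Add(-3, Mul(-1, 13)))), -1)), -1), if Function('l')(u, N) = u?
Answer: 303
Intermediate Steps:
Pow(Mul(Add(Function('V')(4, -1), Mul(-1, Function('l')(3, Function('X')(1)))), Pow(Add(319, Function('o')(Function('j')(1), Add(-3, Mul(-1, 13)))), -1)), -1) = Pow(Mul(Add(4, Mul(-1, 3)), Pow(Add(319, Add(-3, Mul(-1, 13))), -1)), -1) = Pow(Mul(Add(4, -3), Pow(Add(319, Add(-3, -13)), -1)), -1) = Pow(Mul(1, Pow(Add(319, -16), -1)), -1) = Pow(Mul(1, Pow(303, -1)), -1) = Pow(Mul(1, Rational(1, 303)), -1) = Pow(Rational(1, 303), -1) = 303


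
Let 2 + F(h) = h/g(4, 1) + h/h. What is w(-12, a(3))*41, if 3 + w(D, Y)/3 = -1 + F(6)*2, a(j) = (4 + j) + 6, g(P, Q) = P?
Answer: -369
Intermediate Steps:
F(h) = -1 + h/4 (F(h) = -2 + (h/4 + h/h) = -2 + (h*(¼) + 1) = -2 + (h/4 + 1) = -2 + (1 + h/4) = -1 + h/4)
a(j) = 10 + j
w(D, Y) = -9 (w(D, Y) = -9 + 3*(-1 + (-1 + (¼)*6)*2) = -9 + 3*(-1 + (-1 + 3/2)*2) = -9 + 3*(-1 + (½)*2) = -9 + 3*(-1 + 1) = -9 + 3*0 = -9 + 0 = -9)
w(-12, a(3))*41 = -9*41 = -369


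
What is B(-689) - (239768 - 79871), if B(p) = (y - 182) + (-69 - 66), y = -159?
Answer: -160373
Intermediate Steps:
B(p) = -476 (B(p) = (-159 - 182) + (-69 - 66) = -341 - 135 = -476)
B(-689) - (239768 - 79871) = -476 - (239768 - 79871) = -476 - 1*159897 = -476 - 159897 = -160373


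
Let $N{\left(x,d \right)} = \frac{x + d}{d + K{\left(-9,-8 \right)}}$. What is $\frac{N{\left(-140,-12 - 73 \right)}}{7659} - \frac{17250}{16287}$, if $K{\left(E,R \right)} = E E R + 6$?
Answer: $- \frac{3557257025}{3358797433} \approx -1.0591$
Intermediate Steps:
$K{\left(E,R \right)} = 6 + R E^{2}$ ($K{\left(E,R \right)} = E^{2} R + 6 = R E^{2} + 6 = 6 + R E^{2}$)
$N{\left(x,d \right)} = \frac{d + x}{-642 + d}$ ($N{\left(x,d \right)} = \frac{x + d}{d + \left(6 - 8 \left(-9\right)^{2}\right)} = \frac{d + x}{d + \left(6 - 648\right)} = \frac{d + x}{d - 642} = \frac{d + x}{-642 + d}$)
$\frac{N{\left(-140,-12 - 73 \right)}}{7659} - \frac{17250}{16287} = \frac{\frac{1}{-642 - 85} \left(\left(-12 - 73\right) - 140\right)}{7659} - \frac{17250}{16287} = \frac{-85 - 140}{-642 - 85} \cdot \frac{1}{7659} - \frac{5750}{5429} = \frac{1}{-727} \left(-225\right) \frac{1}{7659} - \frac{5750}{5429} = \left(- \frac{1}{727}\right) \left(-225\right) \frac{1}{7659} - \frac{5750}{5429} = \frac{225}{727} \cdot \frac{1}{7659} - \frac{5750}{5429} = \frac{25}{618677} - \frac{5750}{5429} = - \frac{3557257025}{3358797433}$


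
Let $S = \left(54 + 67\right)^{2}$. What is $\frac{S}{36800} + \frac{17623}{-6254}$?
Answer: $- \frac{278480793}{115073600} \approx -2.42$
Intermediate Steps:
$S = 14641$ ($S = 121^{2} = 14641$)
$\frac{S}{36800} + \frac{17623}{-6254} = \frac{14641}{36800} + \frac{17623}{-6254} = 14641 \cdot \frac{1}{36800} + 17623 \left(- \frac{1}{6254}\right) = \frac{14641}{36800} - \frac{17623}{6254} = - \frac{278480793}{115073600}$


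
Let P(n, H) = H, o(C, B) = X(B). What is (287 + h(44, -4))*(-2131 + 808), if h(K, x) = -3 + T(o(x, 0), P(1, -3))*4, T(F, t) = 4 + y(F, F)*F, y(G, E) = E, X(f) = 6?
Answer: -587412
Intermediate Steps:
o(C, B) = 6
T(F, t) = 4 + F² (T(F, t) = 4 + F*F = 4 + F²)
h(K, x) = 157 (h(K, x) = -3 + (4 + 6²)*4 = -3 + (4 + 36)*4 = -3 + 40*4 = -3 + 160 = 157)
(287 + h(44, -4))*(-2131 + 808) = (287 + 157)*(-2131 + 808) = 444*(-1323) = -587412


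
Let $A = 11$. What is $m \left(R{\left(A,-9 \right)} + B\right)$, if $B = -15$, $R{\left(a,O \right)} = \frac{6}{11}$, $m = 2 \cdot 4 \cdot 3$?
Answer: $- \frac{3816}{11} \approx -346.91$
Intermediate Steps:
$m = 24$ ($m = 8 \cdot 3 = 24$)
$R{\left(a,O \right)} = \frac{6}{11}$ ($R{\left(a,O \right)} = 6 \cdot \frac{1}{11} = \frac{6}{11}$)
$m \left(R{\left(A,-9 \right)} + B\right) = 24 \left(\frac{6}{11} - 15\right) = 24 \left(- \frac{159}{11}\right) = - \frac{3816}{11}$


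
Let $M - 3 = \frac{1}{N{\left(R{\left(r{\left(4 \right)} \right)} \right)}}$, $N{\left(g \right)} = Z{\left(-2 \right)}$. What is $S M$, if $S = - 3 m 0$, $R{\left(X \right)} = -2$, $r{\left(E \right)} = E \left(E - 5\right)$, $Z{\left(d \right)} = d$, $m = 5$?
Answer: $0$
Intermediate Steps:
$r{\left(E \right)} = E \left(-5 + E\right)$
$N{\left(g \right)} = -2$
$S = 0$ ($S = \left(-3\right) 5 \cdot 0 = \left(-15\right) 0 = 0$)
$M = \frac{5}{2}$ ($M = 3 + \frac{1}{-2} = 3 - \frac{1}{2} = \frac{5}{2} \approx 2.5$)
$S M = 0 \cdot \frac{5}{2} = 0$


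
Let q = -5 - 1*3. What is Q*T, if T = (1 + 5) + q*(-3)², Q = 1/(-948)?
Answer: 11/158 ≈ 0.069620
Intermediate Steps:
q = -8 (q = -5 - 3 = -8)
Q = -1/948 ≈ -0.0010549
T = -66 (T = (1 + 5) - 8*(-3)² = 6 - 8*9 = 6 - 72 = -66)
Q*T = -1/948*(-66) = 11/158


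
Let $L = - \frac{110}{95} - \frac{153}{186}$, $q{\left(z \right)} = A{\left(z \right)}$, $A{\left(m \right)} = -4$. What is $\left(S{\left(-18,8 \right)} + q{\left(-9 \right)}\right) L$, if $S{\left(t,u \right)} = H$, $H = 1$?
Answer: $\frac{6999}{1178} \approx 5.9414$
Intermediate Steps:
$S{\left(t,u \right)} = 1$
$q{\left(z \right)} = -4$
$L = - \frac{2333}{1178}$ ($L = \left(-110\right) \frac{1}{95} - \frac{51}{62} = - \frac{22}{19} - \frac{51}{62} = - \frac{2333}{1178} \approx -1.9805$)
$\left(S{\left(-18,8 \right)} + q{\left(-9 \right)}\right) L = \left(1 - 4\right) \left(- \frac{2333}{1178}\right) = \left(-3\right) \left(- \frac{2333}{1178}\right) = \frac{6999}{1178}$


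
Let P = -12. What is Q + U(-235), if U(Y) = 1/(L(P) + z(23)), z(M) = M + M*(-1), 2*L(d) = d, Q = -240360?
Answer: -1442161/6 ≈ -2.4036e+5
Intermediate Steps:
L(d) = d/2
z(M) = 0 (z(M) = M - M = 0)
U(Y) = -⅙ (U(Y) = 1/((½)*(-12) + 0) = 1/(-6 + 0) = 1/(-6) = -⅙)
Q + U(-235) = -240360 - ⅙ = -1442161/6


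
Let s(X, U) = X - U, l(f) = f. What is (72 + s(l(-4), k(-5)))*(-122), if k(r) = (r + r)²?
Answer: 3904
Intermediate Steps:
k(r) = 4*r² (k(r) = (2*r)² = 4*r²)
(72 + s(l(-4), k(-5)))*(-122) = (72 + (-4 - 4*(-5)²))*(-122) = (72 + (-4 - 4*25))*(-122) = (72 + (-4 - 1*100))*(-122) = (72 + (-4 - 100))*(-122) = (72 - 104)*(-122) = -32*(-122) = 3904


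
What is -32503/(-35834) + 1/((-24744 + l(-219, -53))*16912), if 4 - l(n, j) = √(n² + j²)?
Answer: 8410499521013843/9272431487253816 + √50770/10350428628960 ≈ 0.90704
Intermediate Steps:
l(n, j) = 4 - √(j² + n²) (l(n, j) = 4 - √(n² + j²) = 4 - √(j² + n²))
-32503/(-35834) + 1/((-24744 + l(-219, -53))*16912) = -32503/(-35834) + 1/(-24744 + (4 - √((-53)² + (-219)²))*16912) = -32503*(-1/35834) + (1/16912)/(-24744 + (4 - √(2809 + 47961))) = 32503/35834 + (1/16912)/(-24744 + (4 - √50770)) = 32503/35834 + (1/16912)/(-24740 - √50770) = 32503/35834 + 1/(16912*(-24740 - √50770))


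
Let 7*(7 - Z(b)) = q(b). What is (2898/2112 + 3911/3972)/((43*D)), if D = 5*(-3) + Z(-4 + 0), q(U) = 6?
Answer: -5766509/931862976 ≈ -0.0061882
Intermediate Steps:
Z(b) = 43/7 (Z(b) = 7 - ⅐*6 = 7 - 6/7 = 43/7)
D = -62/7 (D = 5*(-3) + 43/7 = -15 + 43/7 = -62/7 ≈ -8.8571)
(2898/2112 + 3911/3972)/((43*D)) = (2898/2112 + 3911/3972)/((43*(-62/7))) = (2898*(1/2112) + 3911*(1/3972))/(-2666/7) = (483/352 + 3911/3972)*(-7/2666) = (823787/349536)*(-7/2666) = -5766509/931862976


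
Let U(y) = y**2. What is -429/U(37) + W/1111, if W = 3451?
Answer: 4247800/1520959 ≈ 2.7928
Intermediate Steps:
-429/U(37) + W/1111 = -429/(37**2) + 3451/1111 = -429/1369 + 3451*(1/1111) = -429*1/1369 + 3451/1111 = -429/1369 + 3451/1111 = 4247800/1520959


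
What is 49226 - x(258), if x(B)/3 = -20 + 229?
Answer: 48599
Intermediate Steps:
x(B) = 627 (x(B) = 3*(-20 + 229) = 3*209 = 627)
49226 - x(258) = 49226 - 1*627 = 49226 - 627 = 48599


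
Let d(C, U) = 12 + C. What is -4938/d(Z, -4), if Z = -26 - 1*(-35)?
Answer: -1646/7 ≈ -235.14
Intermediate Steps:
Z = 9 (Z = -26 + 35 = 9)
-4938/d(Z, -4) = -4938/(12 + 9) = -4938/21 = -4938*1/21 = -1646/7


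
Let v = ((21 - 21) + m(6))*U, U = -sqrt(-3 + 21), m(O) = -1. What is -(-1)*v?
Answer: 3*sqrt(2) ≈ 4.2426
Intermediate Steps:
U = -3*sqrt(2) (U = -sqrt(18) = -3*sqrt(2) ≈ -4.2426)
v = 3*sqrt(2) (v = ((21 - 21) - 1)*(-3*sqrt(2)) = (0 - 1)*(-3*sqrt(2)) = -(-3)*sqrt(2) = 3*sqrt(2) ≈ 4.2426)
-(-1)*v = -(-1)*3*sqrt(2) = -(-3)*sqrt(2) = 3*sqrt(2)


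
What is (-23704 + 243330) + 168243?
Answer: 387869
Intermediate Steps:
(-23704 + 243330) + 168243 = 219626 + 168243 = 387869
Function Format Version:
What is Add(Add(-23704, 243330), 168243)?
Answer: 387869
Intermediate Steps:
Add(Add(-23704, 243330), 168243) = Add(219626, 168243) = 387869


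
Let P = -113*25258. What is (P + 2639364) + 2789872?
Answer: 2575082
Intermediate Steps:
P = -2854154
(P + 2639364) + 2789872 = (-2854154 + 2639364) + 2789872 = -214790 + 2789872 = 2575082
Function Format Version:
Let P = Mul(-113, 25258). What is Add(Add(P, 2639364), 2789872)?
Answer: 2575082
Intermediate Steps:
P = -2854154
Add(Add(P, 2639364), 2789872) = Add(Add(-2854154, 2639364), 2789872) = Add(-214790, 2789872) = 2575082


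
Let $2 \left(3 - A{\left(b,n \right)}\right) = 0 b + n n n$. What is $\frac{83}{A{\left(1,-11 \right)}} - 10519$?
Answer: $- \frac{14063737}{1337} \approx -10519.0$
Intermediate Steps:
$A{\left(b,n \right)} = 3 - \frac{n^{3}}{2}$ ($A{\left(b,n \right)} = 3 - \frac{0 b + n n n}{2} = 3 - \frac{0 + n^{2} n}{2} = 3 - \frac{0 + n^{3}}{2} = 3 - \frac{n^{3}}{2}$)
$\frac{83}{A{\left(1,-11 \right)}} - 10519 = \frac{83}{3 - \frac{\left(-11\right)^{3}}{2}} - 10519 = \frac{83}{3 - - \frac{1331}{2}} - 10519 = \frac{83}{3 + \frac{1331}{2}} - 10519 = \frac{83}{\frac{1337}{2}} - 10519 = 83 \cdot \frac{2}{1337} - 10519 = \frac{166}{1337} - 10519 = - \frac{14063737}{1337}$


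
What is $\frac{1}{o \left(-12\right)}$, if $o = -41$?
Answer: $\frac{1}{492} \approx 0.0020325$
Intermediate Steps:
$\frac{1}{o \left(-12\right)} = \frac{1}{\left(-41\right) \left(-12\right)} = \frac{1}{492}$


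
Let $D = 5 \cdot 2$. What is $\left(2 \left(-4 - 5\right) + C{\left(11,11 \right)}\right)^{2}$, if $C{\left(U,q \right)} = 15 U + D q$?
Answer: $66049$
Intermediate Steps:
$D = 10$
$C{\left(U,q \right)} = 10 q + 15 U$ ($C{\left(U,q \right)} = 15 U + 10 q = 10 q + 15 U$)
$\left(2 \left(-4 - 5\right) + C{\left(11,11 \right)}\right)^{2} = \left(2 \left(-4 - 5\right) + \left(10 \cdot 11 + 15 \cdot 11\right)\right)^{2} = \left(2 \left(-9\right) + \left(110 + 165\right)\right)^{2} = \left(-18 + 275\right)^{2} = 257^{2} = 66049$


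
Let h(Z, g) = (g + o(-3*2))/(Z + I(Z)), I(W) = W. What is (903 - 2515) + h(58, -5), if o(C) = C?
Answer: -187003/116 ≈ -1612.1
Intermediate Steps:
h(Z, g) = (-6 + g)/(2*Z) (h(Z, g) = (g - 3*2)/(Z + Z) = (g - 6)/((2*Z)) = (-6 + g)*(1/(2*Z)) = (-6 + g)/(2*Z))
(903 - 2515) + h(58, -5) = (903 - 2515) + (½)*(-6 - 5)/58 = -1612 + (½)*(1/58)*(-11) = -1612 - 11/116 = -187003/116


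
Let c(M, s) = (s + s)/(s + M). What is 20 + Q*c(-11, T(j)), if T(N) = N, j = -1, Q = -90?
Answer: 5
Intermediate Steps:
c(M, s) = 2*s/(M + s) (c(M, s) = (2*s)/(M + s) = 2*s/(M + s))
20 + Q*c(-11, T(j)) = 20 - 180*(-1)/(-11 - 1) = 20 - 180*(-1)/(-12) = 20 - 180*(-1)*(-1)/12 = 20 - 90*⅙ = 20 - 15 = 5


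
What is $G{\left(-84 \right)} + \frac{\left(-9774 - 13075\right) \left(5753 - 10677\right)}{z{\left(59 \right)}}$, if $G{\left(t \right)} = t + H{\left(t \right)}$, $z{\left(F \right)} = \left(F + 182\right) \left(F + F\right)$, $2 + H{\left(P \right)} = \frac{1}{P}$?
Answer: $\frac{4622623717}{1194396} \approx 3870.3$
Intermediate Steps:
$H{\left(P \right)} = -2 + \frac{1}{P}$
$z{\left(F \right)} = 2 F \left(182 + F\right)$ ($z{\left(F \right)} = \left(182 + F\right) 2 F = 2 F \left(182 + F\right)$)
$G{\left(t \right)} = -2 + t + \frac{1}{t}$ ($G{\left(t \right)} = t - \left(2 - \frac{1}{t}\right) = -2 + t + \frac{1}{t}$)
$G{\left(-84 \right)} + \frac{\left(-9774 - 13075\right) \left(5753 - 10677\right)}{z{\left(59 \right)}} = \left(-2 - 84 + \frac{1}{-84}\right) + \frac{\left(-9774 - 13075\right) \left(5753 - 10677\right)}{2 \cdot 59 \left(182 + 59\right)} = \left(-2 - 84 - \frac{1}{84}\right) + \frac{\left(-22849\right) \left(-4924\right)}{2 \cdot 59 \cdot 241} = - \frac{7225}{84} + \frac{112508476}{28438} = - \frac{7225}{84} + 112508476 \cdot \frac{1}{28438} = - \frac{7225}{84} + \frac{56254238}{14219} = \frac{4622623717}{1194396}$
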